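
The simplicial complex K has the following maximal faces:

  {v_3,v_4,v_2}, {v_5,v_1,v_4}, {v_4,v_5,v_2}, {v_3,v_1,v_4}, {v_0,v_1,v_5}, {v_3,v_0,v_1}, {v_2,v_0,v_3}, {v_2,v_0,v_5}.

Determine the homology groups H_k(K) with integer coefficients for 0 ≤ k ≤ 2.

H_0 = Z,  H_1 = 0,  H_2 = Z.

K has 6 vertices, 12 edges, 8 triangles.
rank ∂_0 = 0, rank ∂_1 = 5 ⇒ b_0 = 6 − 0 − 5 = 1; all invariant factors of ∂_1 are 1 so no torsion. So H_0 ≅ Z.
rank ∂_1 = 5, rank ∂_2 = 7 ⇒ b_1 = 12 − 5 − 7 = 0; all invariant factors of ∂_2 are 1 so no torsion. So H_1 ≅ 0.
rank ∂_2 = 7, rank ∂_3 = 0 ⇒ b_2 = 8 − 7 − 0 = 1. So H_2 ≅ Z.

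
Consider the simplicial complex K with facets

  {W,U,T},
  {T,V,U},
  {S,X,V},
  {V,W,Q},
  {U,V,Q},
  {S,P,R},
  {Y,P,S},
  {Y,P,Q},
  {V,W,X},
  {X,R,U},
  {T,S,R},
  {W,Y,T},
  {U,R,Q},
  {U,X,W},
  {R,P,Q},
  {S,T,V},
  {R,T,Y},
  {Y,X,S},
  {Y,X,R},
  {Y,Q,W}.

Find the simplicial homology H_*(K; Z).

K has 10 vertices, 30 edges, 20 triangles.
rank ∂_0 = 0, rank ∂_1 = 9 ⇒ b_0 = 10 − 0 − 9 = 1; all invariant factors of ∂_1 are 1 so no torsion. So H_0 ≅ Z.
rank ∂_1 = 9, rank ∂_2 = 20 ⇒ b_1 = 30 − 9 − 20 = 1; ∂_2 has invariant factor(s) [2] giving torsion. So H_1 ≅ Z × Z/2.
rank ∂_2 = 20, rank ∂_3 = 0 ⇒ b_2 = 20 − 20 − 0 = 0. So H_2 ≅ 0.

H_0 ≅ Z,  H_1 ≅ Z × Z/2,  H_2 = 0.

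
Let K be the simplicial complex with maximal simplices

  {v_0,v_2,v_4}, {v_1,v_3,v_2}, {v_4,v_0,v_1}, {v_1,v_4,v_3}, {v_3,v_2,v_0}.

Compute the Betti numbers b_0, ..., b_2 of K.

Fix the vertex order v_0 < v_1 < v_2 < v_3 < v_4 and write every simplex with vertices in increasing order. Then dim K = 2 and the simplices of K are:

  0-simplices (5): [v_0], [v_1], [v_2], [v_3], [v_4]
  1-simplices (10): [v_0,v_1], [v_0,v_2], [v_0,v_3], [v_0,v_4], [v_1,v_2], [v_1,v_3], [v_1,v_4], [v_2,v_3], [v_2,v_4], [v_3,v_4]
  2-simplices (5): [v_0,v_1,v_4], [v_0,v_2,v_3], [v_0,v_2,v_4], [v_1,v_2,v_3], [v_1,v_3,v_4]

so the chain groups are C_0 ≅ Z^5, C_1 ≅ Z^10, C_2 ≅ Z^5.

Boundary ∂_1: C_1 → C_0 maps an edge to its endpoints' difference, ∂[p,q] = q − p.
This gives a 5×10 integer matrix of rank 4; reducing to Smith normal form yields diagonal entries (1,1,1,1).

Boundary ∂_2: C_2 → C_1 sends each 2-simplex [p,q,r] to [q,r] − [p,r] + [p,q]. For instance
  ∂[v_1,v_3,v_4] = [v_3,v_4] − [v_1,v_4] + [v_1,v_3],
  ∂[v_0,v_2,v_3] = [v_2,v_3] − [v_0,v_3] + [v_0,v_2].
This gives a 10×5 integer matrix of rank 5; reducing to Smith normal form yields diagonal entries (1,1,1,1,1).

Reading off H_k = ker ∂_k / im ∂_{k+1}:

  H_0: rank C_0 − rank ∂_1 = 5 − 4 = 1, and the invariant factors of ∂_1 are all 1, so H_0 ≅ Z.
  H_1: rank ker ∂_1 − rank ∂_2 = (10 − 4) − 5 = 1, and the invariant factors of ∂_2 are all 1, so H_1 ≅ Z.
  H_2: rank ker ∂_2 − rank ∂_3 = (5 − 5) − 0 = 0, and there is no ∂_3, so H_2 ≅ 0.

As a check, the Euler characteristic is 5 − 10 + 5 = 0, which agrees with 1 − 1 + 0 = 0.

Hence the Betti numbers are b_0 = 1, b_1 = 1, b_2 = 0.

b_0 = 1, b_1 = 1, b_2 = 0.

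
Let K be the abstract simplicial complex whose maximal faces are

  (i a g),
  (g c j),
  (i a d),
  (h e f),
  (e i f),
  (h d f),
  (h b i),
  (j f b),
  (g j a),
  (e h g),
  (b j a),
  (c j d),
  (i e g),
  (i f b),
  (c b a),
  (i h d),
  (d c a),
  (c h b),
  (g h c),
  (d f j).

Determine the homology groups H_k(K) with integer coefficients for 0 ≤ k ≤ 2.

We work with the vertex ordering a < b < c < d < e < f < g < h < i < j. The simplices of K, each written with vertices in increasing order, are:

  0-simplices (10): a, b, c, d, e, f, g, h, i, j
  1-simplices (30): ab, ac, ad, ag, ai, aj, bc, bf, bh, bi, bj, cd, cg, ch, cj, df, dh, di, dj, ef, eg, eh, ei, fh, fi, fj, gh, gi, gj, hi
  2-simplices (20): abc, abj, acd, adi, agi, agj, bch, bfi, bfj, bhi, cdj, cgh, cgj, dfh, dfj, dhi, efh, efi, egh, egi

Hence C_0 ≅ Z^10, C_1 ≅ Z^30, C_2 ≅ Z^20.

The boundary map ∂_1: C_1 → C_0 maps an edge to its endpoints' difference, ∂[p,q] = q − p. For instance
  ∂eg = g − e.
The 10×30 boundary matrix has rank 9 and Smith normal form diag(1,1,1,1,1,1,1,1,1).

The boundary map ∂_2: C_2 → C_1 acts by ∂[p,q,r] = [q,r] − [p,r] + [p,q]. For instance
  ∂acd = cd − ad + ac,
  ∂cgj = gj − cj + cg.
This gives a 30×20 integer matrix of rank 20; reducing to Smith normal form yields diagonal entries (1,1,1,1,1,1,1,1,1,1,1,1,1,1,1,1,1,1,1,2).

Now H_k = ker ∂_k / im ∂_{k+1}, so:

  H_0: rank C_0 − rank ∂_1 = 10 − 9 = 1, and the invariant factors of ∂_1 are all 1, so H_0 = Z.
  H_1: rank ker ∂_1 − rank ∂_2 = (30 − 9) − 20 = 1, and ∂_2 has invariant factor 2 > 1, so H_1 = Z ⊕ Z/2.
  H_2: rank ker ∂_2 − rank ∂_3 = (20 − 20) − 0 = 0, and there is no ∂_3, so H_2 = 0.

H_0 = Z,  H_1 = Z ⊕ Z/2,  H_2 = 0.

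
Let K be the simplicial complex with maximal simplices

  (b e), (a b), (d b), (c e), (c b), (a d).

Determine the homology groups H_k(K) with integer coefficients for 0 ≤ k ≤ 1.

Take the total order a < b < c < d < e on the vertex set. Then K (dimension 1) consists of the simplices:

  0-simplices (5): a, b, c, d, e
  1-simplices (6): ab, ad, bc, bd, be, ce

so the chain groups are C_0 ≅ Z^5, C_1 ≅ Z^6.

The boundary map ∂_1: C_1 → C_0 sends each edge [p,q] (with p < q) to q − p. For instance
  ∂ab = b − a.
The 5×6 boundary matrix has rank 4 and Smith normal form diag(1,1,1,1).

Reading off H_k = ker ∂_k / im ∂_{k+1}:

  H_0: rank C_0 − rank ∂_1 = 5 − 4 = 1, and the invariant factors of ∂_1 are all 1, so H_0 ≅ Z.
  H_1: rank ker ∂_1 − rank ∂_2 = (6 − 4) − 0 = 2, and there is no ∂_2, so H_1 ≅ Z^2.

H_0 ≅ Z,  H_1 ≅ Z^2.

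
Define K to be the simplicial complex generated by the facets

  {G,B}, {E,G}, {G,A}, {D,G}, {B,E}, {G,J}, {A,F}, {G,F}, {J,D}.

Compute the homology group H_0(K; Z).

H_0 ≅ Z.

Order the vertices as A < B < D < E < F < G < J. Listing each simplex with vertices in this order, K has dimension 1 with simplices:

  0-simplices (7): A, B, D, E, F, G, J
  1-simplices (9): AF, AG, BE, BG, DG, DJ, EG, FG, GJ

so the chain groups are C_0 ≅ Z^7, C_1 ≅ Z^9.

The boundary map ∂_1: C_1 → C_0 maps an edge to its endpoints' difference, ∂[p,q] = q − p. For instance
  ∂DG = G − D.
The 7×9 boundary matrix has rank 6 and Smith normal form diag(1,1,1,1,1,1).

Reading off H_k = ker ∂_k / im ∂_{k+1}:

  H_0: rank C_0 − rank ∂_1 = 7 − 6 = 1, and the invariant factors of ∂_1 are all 1, so H_0 = Z.

(K is a triangulation of a wedge of 3 circles.)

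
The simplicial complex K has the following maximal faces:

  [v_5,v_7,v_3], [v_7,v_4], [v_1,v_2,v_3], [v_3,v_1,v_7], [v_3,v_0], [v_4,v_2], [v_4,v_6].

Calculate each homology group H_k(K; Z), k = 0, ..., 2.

H_0 ≅ Z,  H_1 ≅ Z,  H_2 = 0.

Fix the vertex order v_0 < v_1 < v_2 < v_3 < v_4 < v_5 < v_6 < v_7 and write every simplex with vertices in increasing order. Then dim K = 2 and the simplices of K are:

  0-simplices (8): [v_0], [v_1], [v_2], [v_3], [v_4], [v_5], [v_6], [v_7]
  1-simplices (11): [v_0,v_3], [v_1,v_2], [v_1,v_3], [v_1,v_7], [v_2,v_3], [v_2,v_4], [v_3,v_5], [v_3,v_7], [v_4,v_6], [v_4,v_7], [v_5,v_7]
  2-simplices (3): [v_1,v_2,v_3], [v_1,v_3,v_7], [v_3,v_5,v_7]

Hence C_0 ≅ Z^8, C_1 ≅ Z^11, C_2 ≅ Z^3.

Boundary ∂_1: C_1 → C_0 maps an edge to its endpoints' difference, ∂[p,q] = q − p. For instance
  ∂[v_1,v_3] = [v_3] − [v_1].
This gives a 8×11 integer matrix of rank 7; reducing to Smith normal form yields diagonal entries (1,1,1,1,1,1,1).

Boundary ∂_2: C_2 → C_1 maps a triangle to the signed sum of its edges. For instance
  ∂[v_1,v_3,v_7] = [v_3,v_7] − [v_1,v_7] + [v_1,v_3],
  ∂[v_3,v_5,v_7] = [v_5,v_7] − [v_3,v_7] + [v_3,v_5].
This gives a 11×3 integer matrix of rank 3; reducing to Smith normal form yields diagonal entries (1,1,1).

From H_k ≅ ker(∂_k) / im(∂_{k+1}) we obtain:

  H_0: rank C_0 − rank ∂_1 = 8 − 7 = 1, and the invariant factors of ∂_1 are all 1, so H_0 = Z.
  H_1: rank ker ∂_1 − rank ∂_2 = (11 − 7) − 3 = 1, and the invariant factors of ∂_2 are all 1, so H_1 = Z.
  H_2: rank ker ∂_2 − rank ∂_3 = (3 − 3) − 0 = 0, and there is no ∂_3, so H_2 = 0.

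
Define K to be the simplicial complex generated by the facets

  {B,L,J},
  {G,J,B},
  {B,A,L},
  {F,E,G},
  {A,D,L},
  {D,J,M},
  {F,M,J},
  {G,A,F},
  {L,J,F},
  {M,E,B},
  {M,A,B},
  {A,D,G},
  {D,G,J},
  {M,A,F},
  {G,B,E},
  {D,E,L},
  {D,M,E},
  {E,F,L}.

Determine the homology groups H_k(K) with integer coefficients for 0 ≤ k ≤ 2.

Fix the vertex order A < B < D < E < F < G < J < L < M and write every simplex with vertices in increasing order. Then dim K = 2 and the simplices of K are:

  0-simplices (9): A, B, D, E, F, G, J, L, M
  1-simplices (27): AB, AD, AF, AG, AL, AM, BE, BG, BJ, BL, BM, DE, DG, DJ, DL, DM, EF, EG, EL, EM, FG, FJ, FL, FM, GJ, JL, JM
  2-simplices (18): ABL, ABM, ADG, ADL, AFG, AFM, BEG, BEM, BGJ, BJL, DEL, DEM, DGJ, DJM, EFG, EFL, FJL, FJM

Hence C_0 ≅ Z^9, C_1 ≅ Z^27, C_2 ≅ Z^18.

∂_1: C_1 → C_0 maps an edge to its endpoints' difference, ∂[p,q] = q − p. For instance
  ∂BJ = J − B.
The 9×27 boundary matrix has rank 8 and Smith normal form diag(1,1,1,1,1,1,1,1).

Boundary ∂_2: C_2 → C_1 maps a triangle to the signed sum of its edges. For instance
  ∂BGJ = GJ − BJ + BG,
  ∂DEL = EL − DL + DE.
As a 27×18 matrix over Z this has rank 17, with invariant factors (1,1,1,1,1,1,1,1,1,1,1,1,1,1,1,1,1).

Now H_k = ker ∂_k / im ∂_{k+1}, so:

  H_0: rank C_0 − rank ∂_1 = 9 − 8 = 1, and the invariant factors of ∂_1 are all 1, so H_0 = Z.
  H_1: rank ker ∂_1 − rank ∂_2 = (27 − 8) − 17 = 2, and the invariant factors of ∂_2 are all 1, so H_1 = Z^2.
  H_2: rank ker ∂_2 − rank ∂_3 = (18 − 17) − 0 = 1, and there is no ∂_3, so H_2 = Z.

(K is a triangulation of the torus T^2.)

H_0 = Z,  H_1 = Z^2,  H_2 = Z.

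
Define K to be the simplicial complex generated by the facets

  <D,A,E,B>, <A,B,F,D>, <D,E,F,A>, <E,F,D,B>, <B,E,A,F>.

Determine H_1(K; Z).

We work with the vertex ordering A < B < D < E < F. The simplices of K, each written with vertices in increasing order, are:

  0-simplices (5): A, B, D, E, F
  1-simplices (10): AB, AD, AE, AF, BD, BE, BF, DE, DF, EF
  2-simplices (10): ABD, ABE, ABF, ADE, ADF, AEF, BDE, BDF, BEF, DEF
  3-simplices (5): ABDE, ABDF, ABEF, ADEF, BDEF

so the chain groups are C_0 ≅ Z^5, C_1 ≅ Z^10, C_2 ≅ Z^10, C_3 ≅ Z^5.

The boundary map ∂_1: C_1 → C_0 is given by ∂[p,q] = [q] − [p].
The resulting 5×10 matrix has rank 4, and its Smith normal form has invariant factors (1,1,1,1).

Boundary ∂_2: C_2 → C_1 acts by ∂[p,q,r] = [q,r] − [p,r] + [p,q]. For instance
  ∂BDF = DF − BF + BD,
  ∂BDE = DE − BE + BD.
The 10×10 boundary matrix has rank 6 and Smith normal form diag(1,1,1,1,1,1).

The boundary map ∂_3: C_3 → C_2 sends each 3-simplex σ to the alternating sum Σ_i (−1)^i (σ with its i-th vertex removed). For instance
  ∂ABDE = BDE − ADE + ABE − ABD,
  ∂ABEF = BEF − AEF + ABF − ABE.
As a 10×5 matrix over Z this has rank 4, with invariant factors (1,1,1,1).

Computing H_k = (kernel of ∂_k) / (image of ∂_{k+1}):

  H_1: rank ker ∂_1 − rank ∂_2 = (10 − 4) − 6 = 0, and the invariant factors of ∂_2 are all 1, so H_1 = 0.

H_1 ≅ 0.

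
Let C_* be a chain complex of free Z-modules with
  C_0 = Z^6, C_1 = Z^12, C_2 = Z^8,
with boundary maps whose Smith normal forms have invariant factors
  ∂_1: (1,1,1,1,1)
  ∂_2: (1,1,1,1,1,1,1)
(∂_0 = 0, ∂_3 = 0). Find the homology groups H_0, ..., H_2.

H_0: b_0 = 6 − 0 − 5 = 1; torsion from ∂_1 factors > 1: none. So H_0 ≅ Z.
H_1: b_1 = 12 − 5 − 7 = 0; torsion from ∂_2 factors > 1: none. So H_1 ≅ 0.
H_2: b_2 = 8 − 7 − 0 = 1; torsion from ∂_3 factors > 1: none. So H_2 ≅ Z.

H_0 ≅ Z,  H_1 = 0,  H_2 ≅ Z.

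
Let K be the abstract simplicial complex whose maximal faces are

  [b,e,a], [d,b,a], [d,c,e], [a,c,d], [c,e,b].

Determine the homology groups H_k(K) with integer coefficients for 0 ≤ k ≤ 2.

Order the vertices as a < b < c < d < e. Listing each simplex with vertices in this order, K has dimension 2 with simplices:

  0-simplices (5): a, b, c, d, e
  1-simplices (10): ab, ac, ad, ae, bc, bd, be, cd, ce, de
  2-simplices (5): abd, abe, acd, bce, cde

giving chain groups C_0 ≅ Z^5, C_1 ≅ Z^10, C_2 ≅ Z^5.

Boundary ∂_1: C_1 → C_0 is given by ∂[p,q] = [q] − [p]. For instance
  ∂ab = b − a.
This gives a 5×10 integer matrix of rank 4; reducing to Smith normal form yields diagonal entries (1,1,1,1).

Boundary ∂_2: C_2 → C_1 acts by ∂[p,q,r] = [q,r] − [p,r] + [p,q]. For instance
  ∂abe = be − ae + ab,
  ∂cde = de − ce + cd.
The resulting 10×5 matrix has rank 5, and its Smith normal form has invariant factors (1,1,1,1,1).

Now H_k = ker ∂_k / im ∂_{k+1}, so:

  H_0: rank C_0 − rank ∂_1 = 5 − 4 = 1, and the invariant factors of ∂_1 are all 1, so H_0 = Z.
  H_1: rank ker ∂_1 − rank ∂_2 = (10 − 4) − 5 = 1, and the invariant factors of ∂_2 are all 1, so H_1 = Z.
  H_2: rank ker ∂_2 − rank ∂_3 = (5 − 5) − 0 = 0, and there is no ∂_3, so H_2 = 0.

As a check, the Euler characteristic is 5 − 10 + 5 = 0, which agrees with 1 − 1 + 0 = 0.

H_0 = Z,  H_1 = Z,  H_2 = 0.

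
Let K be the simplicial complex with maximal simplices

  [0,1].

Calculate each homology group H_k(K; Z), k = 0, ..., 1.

H_0 = Z,  H_1 = 0.

Order the vertices as 0 < 1. Listing each simplex with vertices in this order, K has dimension 1 with simplices:

  0-simplices (2): [0], [1]
  1-simplices (1): [0,1]

giving chain groups C_0 ≅ Z^2, C_1 ≅ Z^1.

∂_1: C_1 → C_0 maps an edge to its endpoints' difference, ∂[p,q] = q − p.
As a 2×1 matrix over Z this has rank 1, with invariant factors (1).

From H_k ≅ ker(∂_k) / im(∂_{k+1}) we obtain:

  H_0: rank C_0 − rank ∂_1 = 2 − 1 = 1, and the invariant factors of ∂_1 are all 1, so H_0 ≅ Z.
  H_1: rank ker ∂_1 − rank ∂_2 = (1 − 1) − 0 = 0, and there is no ∂_2, so H_1 ≅ 0.

As a check, the Euler characteristic is 2 − 1 = 1, which agrees with 1 − 0 = 1.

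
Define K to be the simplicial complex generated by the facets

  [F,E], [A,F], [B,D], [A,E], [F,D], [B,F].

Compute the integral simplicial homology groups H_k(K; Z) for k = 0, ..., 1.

H_0 = Z,  H_1 = Z^2.

K has 5 vertices, 6 edges.
rank ∂_0 = 0, rank ∂_1 = 4 ⇒ b_0 = 5 − 0 − 4 = 1; all invariant factors of ∂_1 are 1 so no torsion. So H_0 = Z.
rank ∂_1 = 4, rank ∂_2 = 0 ⇒ b_1 = 6 − 4 − 0 = 2. So H_1 = Z^2.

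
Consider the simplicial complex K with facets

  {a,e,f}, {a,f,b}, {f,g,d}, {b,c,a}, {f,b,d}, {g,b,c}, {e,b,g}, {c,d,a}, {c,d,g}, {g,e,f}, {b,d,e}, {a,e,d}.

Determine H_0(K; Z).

H_0 = Z.

Take the total order a < b < c < d < e < f < g on the vertex set. Then K (dimension 2) consists of the simplices:

  0-simplices (7): a, b, c, d, e, f, g
  1-simplices (18): ab, ac, ad, ae, af, bc, bd, be, bf, bg, cd, cg, de, df, dg, ef, eg, fg
  2-simplices (12): abc, abf, acd, ade, aef, bcg, bde, bdf, beg, cdg, dfg, efg

so the chain groups are C_0 ≅ Z^7, C_1 ≅ Z^18, C_2 ≅ Z^12.

Boundary ∂_1: C_1 → C_0 is given by ∂[p,q] = [q] − [p]. For instance
  ∂ef = f − e.
The 7×18 boundary matrix has rank 6 and Smith normal form diag(1,1,1,1,1,1).

∂_2: C_2 → C_1 acts by ∂[p,q,r] = [q,r] − [p,r] + [p,q]. For instance
  ∂bcg = cg − bg + bc,
  ∂cdg = dg − cg + cd.
The resulting 18×12 matrix has rank 12, and its Smith normal form has invariant factors (1,1,1,1,1,1,1,1,1,1,1,2).

Reading off H_k = ker ∂_k / im ∂_{k+1}:

  H_0: rank C_0 − rank ∂_1 = 7 − 6 = 1, and the invariant factors of ∂_1 are all 1, so H_0 ≅ Z.

(K is a triangulation of the real projective plane RP^2.)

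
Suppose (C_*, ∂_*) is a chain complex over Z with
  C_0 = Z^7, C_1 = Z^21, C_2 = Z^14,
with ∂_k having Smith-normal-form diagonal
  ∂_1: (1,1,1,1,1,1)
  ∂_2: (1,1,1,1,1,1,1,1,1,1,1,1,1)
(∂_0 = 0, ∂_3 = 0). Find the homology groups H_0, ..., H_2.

H_0 = Z,  H_1 = Z^2,  H_2 = Z.

H_0: b_0 = 7 − 0 − 6 = 1; torsion from ∂_1 factors > 1: none. So H_0 = Z.
H_1: b_1 = 21 − 6 − 13 = 2; torsion from ∂_2 factors > 1: none. So H_1 = Z^2.
H_2: b_2 = 14 − 13 − 0 = 1; torsion from ∂_3 factors > 1: none. So H_2 = Z.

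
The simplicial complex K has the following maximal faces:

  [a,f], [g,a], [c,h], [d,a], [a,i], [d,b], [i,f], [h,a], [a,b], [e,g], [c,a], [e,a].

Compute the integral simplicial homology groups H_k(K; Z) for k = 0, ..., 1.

H_0 ≅ Z,  H_1 ≅ Z^4.

K has 9 vertices, 12 edges.
rank ∂_0 = 0, rank ∂_1 = 8 ⇒ b_0 = 9 − 0 − 8 = 1; all invariant factors of ∂_1 are 1 so no torsion. So H_0 ≅ Z.
rank ∂_1 = 8, rank ∂_2 = 0 ⇒ b_1 = 12 − 8 − 0 = 4. So H_1 ≅ Z^4.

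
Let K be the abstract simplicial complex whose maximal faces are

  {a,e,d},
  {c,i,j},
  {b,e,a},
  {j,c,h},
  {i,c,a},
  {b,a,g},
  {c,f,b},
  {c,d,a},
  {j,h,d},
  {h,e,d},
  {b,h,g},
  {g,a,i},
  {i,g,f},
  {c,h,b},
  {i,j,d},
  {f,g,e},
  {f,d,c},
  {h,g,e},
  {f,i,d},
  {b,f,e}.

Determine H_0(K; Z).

Order the vertices as a < b < c < d < e < f < g < h < i < j. Listing each simplex with vertices in this order, K has dimension 2 with simplices:

  0-simplices (10): a, b, c, d, e, f, g, h, i, j
  1-simplices (30): ab, ac, ad, ae, ag, ai, bc, be, bf, bg, bh, cd, cf, ch, ci, cj, de, df, dh, di, dj, ef, eg, eh, fg, fi, gh, gi, hj, ij
  2-simplices (20): abe, abg, acd, aci, ade, agi, bcf, bch, bef, bgh, cdf, chj, cij, deh, dfi, dhj, dij, efg, egh, fgi

so the chain groups are C_0 ≅ Z^10, C_1 ≅ Z^30, C_2 ≅ Z^20.

Boundary ∂_1: C_1 → C_0 sends each edge [p,q] (with p < q) to q − p. For instance
  ∂fg = g − f.
As a 10×30 matrix over Z this has rank 9, with invariant factors (1,1,1,1,1,1,1,1,1).

∂_2: C_2 → C_1 sends each 2-simplex [p,q,r] to [q,r] − [p,r] + [p,q]. For instance
  ∂cij = ij − cj + ci,
  ∂chj = hj − cj + ch.
The resulting 30×20 matrix has rank 20, and its Smith normal form has invariant factors (1,1,1,1,1,1,1,1,1,1,1,1,1,1,1,1,1,1,1,2).

Reading off H_k = ker ∂_k / im ∂_{k+1}:

  H_0: rank C_0 − rank ∂_1 = 10 − 9 = 1, and the invariant factors of ∂_1 are all 1, so H_0 = Z.

H_0 ≅ Z.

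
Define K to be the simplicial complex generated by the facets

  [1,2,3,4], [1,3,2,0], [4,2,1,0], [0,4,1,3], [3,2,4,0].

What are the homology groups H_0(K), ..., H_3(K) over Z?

K has 5 vertices, 10 edges, 10 triangles, 5 3-simplices.
rank ∂_0 = 0, rank ∂_1 = 4 ⇒ b_0 = 5 − 0 − 4 = 1; all invariant factors of ∂_1 are 1 so no torsion. So H_0 = Z.
rank ∂_1 = 4, rank ∂_2 = 6 ⇒ b_1 = 10 − 4 − 6 = 0; all invariant factors of ∂_2 are 1 so no torsion. So H_1 = 0.
rank ∂_2 = 6, rank ∂_3 = 4 ⇒ b_2 = 10 − 6 − 4 = 0; all invariant factors of ∂_3 are 1 so no torsion. So H_2 = 0.
rank ∂_3 = 4, rank ∂_4 = 0 ⇒ b_3 = 5 − 4 − 0 = 1. So H_3 = Z.

H_0 = Z,  H_1 = 0,  H_2 = 0,  H_3 = Z.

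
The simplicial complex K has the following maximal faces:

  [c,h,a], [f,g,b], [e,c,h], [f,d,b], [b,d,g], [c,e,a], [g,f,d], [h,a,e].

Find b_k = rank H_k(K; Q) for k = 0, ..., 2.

b_0 = 2, b_1 = 0, b_2 = 2.

Order the vertices as a < b < c < d < e < f < g < h. Listing each simplex with vertices in this order, K has dimension 2 with simplices:

  0-simplices (8): a, b, c, d, e, f, g, h
  1-simplices (12): ac, ae, ah, bd, bf, bg, ce, ch, df, dg, eh, fg
  2-simplices (8): ace, ach, aeh, bdf, bdg, bfg, ceh, dfg

Hence C_0 ≅ Z^8, C_1 ≅ Z^12, C_2 ≅ Z^8.

Boundary ∂_1: C_1 → C_0 maps an edge to its endpoints' difference, ∂[p,q] = q − p. For instance
  ∂eh = h − e.
The 8×12 boundary matrix has rank 6 and Smith normal form diag(1,1,1,1,1,1).

Boundary ∂_2: C_2 → C_1 acts by ∂[p,q,r] = [q,r] − [p,r] + [p,q]. For instance
  ∂aeh = eh − ah + ae,
  ∂bdg = dg − bg + bd.
As a 12×8 matrix over Z this has rank 6, with invariant factors (1,1,1,1,1,1).

Now H_k = ker ∂_k / im ∂_{k+1}, so:

  H_0: rank C_0 − rank ∂_1 = 8 − 6 = 2, and the invariant factors of ∂_1 are all 1, so H_0 ≅ Z^2.
  H_1: rank ker ∂_1 − rank ∂_2 = (12 − 6) − 6 = 0, and the invariant factors of ∂_2 are all 1, so H_1 ≅ 0.
  H_2: rank ker ∂_2 − rank ∂_3 = (8 − 6) − 0 = 2, and there is no ∂_3, so H_2 ≅ Z^2.

(K is a triangulation of the disjoint union of the 2-sphere S^2 and the 2-sphere S^2.)

Hence the Betti numbers are b_0 = 2, b_1 = 0, b_2 = 2.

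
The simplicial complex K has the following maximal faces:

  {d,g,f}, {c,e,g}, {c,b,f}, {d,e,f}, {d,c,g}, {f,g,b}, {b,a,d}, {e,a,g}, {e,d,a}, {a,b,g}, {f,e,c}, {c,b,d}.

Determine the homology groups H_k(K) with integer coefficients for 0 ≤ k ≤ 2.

H_0 ≅ Z,  H_1 ≅ Z/2,  H_2 = 0.

Order the vertices as a < b < c < d < e < f < g. Listing each simplex with vertices in this order, K has dimension 2 with simplices:

  0-simplices (7): a, b, c, d, e, f, g
  1-simplices (18): ab, ad, ae, ag, bc, bd, bf, bg, cd, ce, cf, cg, de, df, dg, ef, eg, fg
  2-simplices (12): abd, abg, ade, aeg, bcd, bcf, bfg, cdg, cef, ceg, def, dfg

Hence C_0 ≅ Z^7, C_1 ≅ Z^18, C_2 ≅ Z^12.

The boundary map ∂_1: C_1 → C_0 is given by ∂[p,q] = [q] − [p].
This gives a 7×18 integer matrix of rank 6; reducing to Smith normal form yields diagonal entries (1,1,1,1,1,1).

Boundary ∂_2: C_2 → C_1 acts by ∂[p,q,r] = [q,r] − [p,r] + [p,q]. For instance
  ∂abg = bg − ag + ab,
  ∂cef = ef − cf + ce.
This gives a 18×12 integer matrix of rank 12; reducing to Smith normal form yields diagonal entries (1,1,1,1,1,1,1,1,1,1,1,2).

Computing H_k = (kernel of ∂_k) / (image of ∂_{k+1}):

  H_0: rank C_0 − rank ∂_1 = 7 − 6 = 1, and the invariant factors of ∂_1 are all 1, so H_0 ≅ Z.
  H_1: rank ker ∂_1 − rank ∂_2 = (18 − 6) − 12 = 0, and ∂_2 has invariant factor 2 > 1, so H_1 ≅ Z/2.
  H_2: rank ker ∂_2 − rank ∂_3 = (12 − 12) − 0 = 0, and there is no ∂_3, so H_2 ≅ 0.

As a check, the Euler characteristic is 7 − 18 + 12 = 1, which agrees with 1 − 0 + 0 = 1.
(K is a triangulation of the real projective plane RP^2.)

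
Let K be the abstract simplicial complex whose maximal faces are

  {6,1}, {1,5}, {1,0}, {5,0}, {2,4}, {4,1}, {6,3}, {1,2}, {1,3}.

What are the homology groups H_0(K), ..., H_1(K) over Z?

Order the vertices as 0 < 1 < 2 < 3 < 4 < 5 < 6. Listing each simplex with vertices in this order, K has dimension 1 with simplices:

  0-simplices (7): [0], [1], [2], [3], [4], [5], [6]
  1-simplices (9): [0,1], [0,5], [1,2], [1,3], [1,4], [1,5], [1,6], [2,4], [3,6]

so the chain groups are C_0 ≅ Z^7, C_1 ≅ Z^9.

Boundary ∂_1: C_1 → C_0 sends each edge [p,q] (with p < q) to q − p.
The 7×9 boundary matrix has rank 6 and Smith normal form diag(1,1,1,1,1,1).

Reading off H_k = ker ∂_k / im ∂_{k+1}:

  H_0: rank C_0 − rank ∂_1 = 7 − 6 = 1, and the invariant factors of ∂_1 are all 1, so H_0 ≅ Z.
  H_1: rank ker ∂_1 − rank ∂_2 = (9 − 6) − 0 = 3, and there is no ∂_2, so H_1 ≅ Z^3.

(K is a triangulation of a wedge of 3 circles.)

H_0 = Z,  H_1 = Z^3.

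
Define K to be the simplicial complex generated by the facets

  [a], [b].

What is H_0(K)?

We work with the vertex ordering a < b. The simplices of K, each written with vertices in increasing order, are:

  0-simplices (2): a, b

Hence C_0 ≅ Z^2.

Now H_k = ker ∂_k / im ∂_{k+1}, so:

  H_0: rank C_0 − rank ∂_1 = 2 − 0 = 2, and there is no ∂_1, so H_0 = Z^2.

(K is a triangulation of a set of 2 points.)

H_0 = Z^2.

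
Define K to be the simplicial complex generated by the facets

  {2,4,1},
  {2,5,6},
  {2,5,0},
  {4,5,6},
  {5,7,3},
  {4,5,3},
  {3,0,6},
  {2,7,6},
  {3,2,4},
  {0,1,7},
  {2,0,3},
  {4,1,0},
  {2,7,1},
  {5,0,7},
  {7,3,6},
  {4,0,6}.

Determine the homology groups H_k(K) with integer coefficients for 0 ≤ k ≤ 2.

H_0 ≅ Z,  H_1 ≅ Z^2,  H_2 ≅ Z.

K has 8 vertices, 24 edges, 16 triangles.
rank ∂_0 = 0, rank ∂_1 = 7 ⇒ b_0 = 8 − 0 − 7 = 1; all invariant factors of ∂_1 are 1 so no torsion. So H_0 = Z.
rank ∂_1 = 7, rank ∂_2 = 15 ⇒ b_1 = 24 − 7 − 15 = 2; all invariant factors of ∂_2 are 1 so no torsion. So H_1 = Z^2.
rank ∂_2 = 15, rank ∂_3 = 0 ⇒ b_2 = 16 − 15 − 0 = 1. So H_2 = Z.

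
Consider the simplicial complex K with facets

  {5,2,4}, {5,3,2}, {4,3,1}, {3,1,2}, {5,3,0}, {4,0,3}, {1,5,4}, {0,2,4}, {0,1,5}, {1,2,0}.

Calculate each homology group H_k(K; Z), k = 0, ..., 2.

Fix the vertex order 0 < 1 < 2 < 3 < 4 < 5 and write every simplex with vertices in increasing order. Then dim K = 2 and the simplices of K are:

  0-simplices (6): [0], [1], [2], [3], [4], [5]
  1-simplices (15): [0,1], [0,2], [0,3], [0,4], [0,5], [1,2], [1,3], [1,4], [1,5], [2,3], [2,4], [2,5], [3,4], [3,5], [4,5]
  2-simplices (10): [0,1,2], [0,1,5], [0,2,4], [0,3,4], [0,3,5], [1,2,3], [1,3,4], [1,4,5], [2,3,5], [2,4,5]

giving chain groups C_0 ≅ Z^6, C_1 ≅ Z^15, C_2 ≅ Z^10.

Boundary ∂_1: C_1 → C_0 maps an edge to its endpoints' difference, ∂[p,q] = q − p. For instance
  ∂[2,5] = [5] − [2].
The resulting 6×15 matrix has rank 5, and its Smith normal form has invariant factors (1,1,1,1,1).

Boundary ∂_2: C_2 → C_1 sends each 2-simplex [p,q,r] to [q,r] − [p,r] + [p,q]. For instance
  ∂[1,2,3] = [2,3] − [1,3] + [1,2],
  ∂[2,3,5] = [3,5] − [2,5] + [2,3].
The resulting 15×10 matrix has rank 10, and its Smith normal form has invariant factors (1,1,1,1,1,1,1,1,1,2).

Reading off H_k = ker ∂_k / im ∂_{k+1}:

  H_0: rank C_0 − rank ∂_1 = 6 − 5 = 1, and the invariant factors of ∂_1 are all 1, so H_0 = Z.
  H_1: rank ker ∂_1 − rank ∂_2 = (15 − 5) − 10 = 0, and ∂_2 has invariant factor 2 > 1, so H_1 = Z/2.
  H_2: rank ker ∂_2 − rank ∂_3 = (10 − 10) − 0 = 0, and there is no ∂_3, so H_2 = 0.

H_0 = Z,  H_1 = Z/2,  H_2 = 0.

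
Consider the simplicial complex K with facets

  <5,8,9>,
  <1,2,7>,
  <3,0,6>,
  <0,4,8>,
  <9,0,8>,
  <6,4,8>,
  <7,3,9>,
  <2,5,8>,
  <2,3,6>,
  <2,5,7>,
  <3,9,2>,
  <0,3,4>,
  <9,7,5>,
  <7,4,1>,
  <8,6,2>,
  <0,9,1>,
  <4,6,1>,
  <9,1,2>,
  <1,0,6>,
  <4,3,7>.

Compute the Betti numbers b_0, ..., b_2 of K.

b_0 = 1, b_1 = 1, b_2 = 0.

Take the total order 0 < 1 < 2 < 3 < 4 < 5 < 6 < 7 < 8 < 9 on the vertex set. Then K (dimension 2) consists of the simplices:

  0-simplices (10): [0], [1], [2], [3], [4], [5], [6], [7], [8], [9]
  1-simplices (30): (30 of them)
  2-simplices (20): (20 of them)

giving chain groups C_0 ≅ Z^10, C_1 ≅ Z^30, C_2 ≅ Z^20.

Boundary ∂_1: C_1 → C_0 is given by ∂[p,q] = [q] − [p].
The resulting 10×30 matrix has rank 9, and its Smith normal form has invariant factors (1,1,1,1,1,1,1,1,1).

∂_2: C_2 → C_1 sends each 2-simplex [p,q,r] to [q,r] − [p,r] + [p,q]. For instance
  ∂[0,4,8] = [4,8] − [0,8] + [0,4],
  ∂[1,4,6] = [4,6] − [1,6] + [1,4].
The resulting 30×20 matrix has rank 20, and its Smith normal form has invariant factors (1,1,1,1,1,1,1,1,1,1,1,1,1,1,1,1,1,1,1,2).

Now H_k = ker ∂_k / im ∂_{k+1}, so:

  H_0: rank C_0 − rank ∂_1 = 10 − 9 = 1, and the invariant factors of ∂_1 are all 1, so H_0 ≅ Z.
  H_1: rank ker ∂_1 − rank ∂_2 = (30 − 9) − 20 = 1, and ∂_2 has invariant factor 2 > 1, so H_1 ≅ Z ⊕ Z/2.
  H_2: rank ker ∂_2 − rank ∂_3 = (20 − 20) − 0 = 0, and there is no ∂_3, so H_2 ≅ 0.

Hence the Betti numbers are b_0 = 1, b_1 = 1, b_2 = 0.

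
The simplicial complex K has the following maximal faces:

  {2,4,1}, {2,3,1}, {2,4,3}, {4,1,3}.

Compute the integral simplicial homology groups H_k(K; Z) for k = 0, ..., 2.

We work with the vertex ordering 1 < 2 < 3 < 4. The simplices of K, each written with vertices in increasing order, are:

  0-simplices (4): [1], [2], [3], [4]
  1-simplices (6): [1,2], [1,3], [1,4], [2,3], [2,4], [3,4]
  2-simplices (4): [1,2,3], [1,2,4], [1,3,4], [2,3,4]

so the chain groups are C_0 ≅ Z^4, C_1 ≅ Z^6, C_2 ≅ Z^4.

Boundary ∂_1: C_1 → C_0 sends each edge [p,q] (with p < q) to q − p. For instance
  ∂[2,4] = [4] − [2].
This gives a 4×6 integer matrix of rank 3; reducing to Smith normal form yields diagonal entries (1,1,1).

∂_2: C_2 → C_1 maps a triangle to the signed sum of its edges. For instance
  ∂[1,3,4] = [3,4] − [1,4] + [1,3],
  ∂[1,2,3] = [2,3] − [1,3] + [1,2].
This gives a 6×4 integer matrix of rank 3; reducing to Smith normal form yields diagonal entries (1,1,1).

Computing H_k = (kernel of ∂_k) / (image of ∂_{k+1}):

  H_0: rank C_0 − rank ∂_1 = 4 − 3 = 1, and the invariant factors of ∂_1 are all 1, so H_0 ≅ Z.
  H_1: rank ker ∂_1 − rank ∂_2 = (6 − 3) − 3 = 0, and the invariant factors of ∂_2 are all 1, so H_1 ≅ 0.
  H_2: rank ker ∂_2 − rank ∂_3 = (4 − 3) − 0 = 1, and there is no ∂_3, so H_2 ≅ Z.

As a check, the Euler characteristic is 4 − 6 + 4 = 2, which agrees with 1 − 0 + 1 = 2.

H_0 = Z,  H_1 = 0,  H_2 = Z.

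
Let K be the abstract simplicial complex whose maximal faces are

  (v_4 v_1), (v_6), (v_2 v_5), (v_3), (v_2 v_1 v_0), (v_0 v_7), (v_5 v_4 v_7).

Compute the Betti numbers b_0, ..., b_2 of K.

Order the vertices as v_0 < v_1 < v_2 < v_3 < v_4 < v_5 < v_6 < v_7. Listing each simplex with vertices in this order, K has dimension 2 with simplices:

  0-simplices (8): [v_0], [v_1], [v_2], [v_3], [v_4], [v_5], [v_6], [v_7]
  1-simplices (9): [v_0,v_1], [v_0,v_2], [v_0,v_7], [v_1,v_2], [v_1,v_4], [v_2,v_5], [v_4,v_5], [v_4,v_7], [v_5,v_7]
  2-simplices (2): [v_0,v_1,v_2], [v_4,v_5,v_7]

so the chain groups are C_0 ≅ Z^8, C_1 ≅ Z^9, C_2 ≅ Z^2.

The boundary map ∂_1: C_1 → C_0 is given by ∂[p,q] = [q] − [p].
This gives a 8×9 integer matrix of rank 5; reducing to Smith normal form yields diagonal entries (1,1,1,1,1).

Boundary ∂_2: C_2 → C_1 sends each 2-simplex [p,q,r] to [q,r] − [p,r] + [p,q]. For instance
  ∂[v_4,v_5,v_7] = [v_5,v_7] − [v_4,v_7] + [v_4,v_5],
  ∂[v_0,v_1,v_2] = [v_1,v_2] − [v_0,v_2] + [v_0,v_1].
As a 9×2 matrix over Z this has rank 2, with invariant factors (1,1).

Now H_k = ker ∂_k / im ∂_{k+1}, so:

  H_0: rank C_0 − rank ∂_1 = 8 − 5 = 3, and the invariant factors of ∂_1 are all 1, so H_0 ≅ Z^3.
  H_1: rank ker ∂_1 − rank ∂_2 = (9 − 5) − 2 = 2, and the invariant factors of ∂_2 are all 1, so H_1 ≅ Z^2.
  H_2: rank ker ∂_2 − rank ∂_3 = (2 − 2) − 0 = 0, and there is no ∂_3, so H_2 ≅ 0.

Hence the Betti numbers are b_0 = 3, b_1 = 2, b_2 = 0.

b_0 = 3, b_1 = 2, b_2 = 0.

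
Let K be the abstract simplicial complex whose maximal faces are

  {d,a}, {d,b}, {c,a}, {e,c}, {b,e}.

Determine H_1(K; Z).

We work with the vertex ordering a < b < c < d < e. The simplices of K, each written with vertices in increasing order, are:

  0-simplices (5): a, b, c, d, e
  1-simplices (5): ac, ad, bd, be, ce

Hence C_0 ≅ Z^5, C_1 ≅ Z^5.

The boundary map ∂_1: C_1 → C_0 sends each edge [p,q] (with p < q) to q − p.
The resulting 5×5 matrix has rank 4, and its Smith normal form has invariant factors (1,1,1,1).

Computing H_k = (kernel of ∂_k) / (image of ∂_{k+1}):

  H_1: rank ker ∂_1 − rank ∂_2 = (5 − 4) − 0 = 1, and there is no ∂_2, so H_1 ≅ Z.

H_1 = Z.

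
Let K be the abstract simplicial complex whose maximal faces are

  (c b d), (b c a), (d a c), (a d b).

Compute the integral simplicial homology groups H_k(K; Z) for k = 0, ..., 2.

K has 4 vertices, 6 edges, 4 triangles.
rank ∂_0 = 0, rank ∂_1 = 3 ⇒ b_0 = 4 − 0 − 3 = 1; all invariant factors of ∂_1 are 1 so no torsion. So H_0 = Z.
rank ∂_1 = 3, rank ∂_2 = 3 ⇒ b_1 = 6 − 3 − 3 = 0; all invariant factors of ∂_2 are 1 so no torsion. So H_1 = 0.
rank ∂_2 = 3, rank ∂_3 = 0 ⇒ b_2 = 4 − 3 − 0 = 1. So H_2 = Z.

H_0 = Z,  H_1 = 0,  H_2 = Z.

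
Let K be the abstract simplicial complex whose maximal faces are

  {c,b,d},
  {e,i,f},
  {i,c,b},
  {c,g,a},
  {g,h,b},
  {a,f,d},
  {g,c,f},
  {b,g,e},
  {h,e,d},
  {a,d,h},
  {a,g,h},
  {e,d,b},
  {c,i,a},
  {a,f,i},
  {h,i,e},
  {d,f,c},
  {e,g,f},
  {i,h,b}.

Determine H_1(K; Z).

H_1 = Z ⊕ Z_2.

Take the total order a < b < c < d < e < f < g < h < i on the vertex set. Then K (dimension 2) consists of the simplices:

  0-simplices (9): a, b, c, d, e, f, g, h, i
  1-simplices (27): ac, ad, af, ag, ah, ai, bc, bd, be, bg, bh, bi, cd, cf, cg, ci, de, df, dh, ef, eg, eh, ei, fg, fi, gh, hi
  2-simplices (18): acg, aci, adf, adh, afi, agh, bcd, bci, bde, beg, bgh, bhi, cdf, cfg, deh, efg, efi, ehi

so the chain groups are C_0 ≅ Z^9, C_1 ≅ Z^27, C_2 ≅ Z^18.

Boundary ∂_1: C_1 → C_0 sends each edge [p,q] (with p < q) to q − p.
As a 9×27 matrix over Z this has rank 8, with invariant factors (1,1,1,1,1,1,1,1).

Boundary ∂_2: C_2 → C_1 maps a triangle to the signed sum of its edges. For instance
  ∂efg = fg − eg + ef,
  ∂bci = ci − bi + bc.
The 27×18 boundary matrix has rank 18 and Smith normal form diag(1,1,1,1,1,1,1,1,1,1,1,1,1,1,1,1,1,2).

Now H_k = ker ∂_k / im ∂_{k+1}, so:

  H_1: rank ker ∂_1 − rank ∂_2 = (27 − 8) − 18 = 1, and ∂_2 has invariant factor 2 > 1, so H_1 ≅ Z ⊕ Z_2.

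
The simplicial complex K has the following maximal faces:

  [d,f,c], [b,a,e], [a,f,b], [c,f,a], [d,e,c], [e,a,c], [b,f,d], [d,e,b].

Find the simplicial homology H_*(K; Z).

K has 6 vertices, 12 edges, 8 triangles.
rank ∂_0 = 0, rank ∂_1 = 5 ⇒ b_0 = 6 − 0 − 5 = 1; all invariant factors of ∂_1 are 1 so no torsion. So H_0 ≅ Z.
rank ∂_1 = 5, rank ∂_2 = 7 ⇒ b_1 = 12 − 5 − 7 = 0; all invariant factors of ∂_2 are 1 so no torsion. So H_1 ≅ 0.
rank ∂_2 = 7, rank ∂_3 = 0 ⇒ b_2 = 8 − 7 − 0 = 1. So H_2 ≅ Z.

H_0 = Z,  H_1 = 0,  H_2 = Z.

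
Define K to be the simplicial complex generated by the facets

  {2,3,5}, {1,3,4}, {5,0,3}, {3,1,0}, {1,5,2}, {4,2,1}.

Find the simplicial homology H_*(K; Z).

H_0 ≅ Z,  H_1 ≅ Z,  H_2 = 0.

K has 6 vertices, 12 edges, 6 triangles.
rank ∂_0 = 0, rank ∂_1 = 5 ⇒ b_0 = 6 − 0 − 5 = 1; all invariant factors of ∂_1 are 1 so no torsion. So H_0 = Z.
rank ∂_1 = 5, rank ∂_2 = 6 ⇒ b_1 = 12 − 5 − 6 = 1; all invariant factors of ∂_2 are 1 so no torsion. So H_1 = Z.
rank ∂_2 = 6, rank ∂_3 = 0 ⇒ b_2 = 6 − 6 − 0 = 0. So H_2 = 0.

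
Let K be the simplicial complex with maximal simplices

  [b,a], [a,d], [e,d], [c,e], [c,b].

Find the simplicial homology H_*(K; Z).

H_0 ≅ Z,  H_1 ≅ Z.

Order the vertices as a < b < c < d < e. Listing each simplex with vertices in this order, K has dimension 1 with simplices:

  0-simplices (5): a, b, c, d, e
  1-simplices (5): ab, ad, bc, ce, de

Hence C_0 ≅ Z^5, C_1 ≅ Z^5.

The boundary map ∂_1: C_1 → C_0 maps an edge to its endpoints' difference, ∂[p,q] = q − p. For instance
  ∂ab = b − a.
The 5×5 boundary matrix has rank 4 and Smith normal form diag(1,1,1,1).

Computing H_k = (kernel of ∂_k) / (image of ∂_{k+1}):

  H_0: rank C_0 − rank ∂_1 = 5 − 4 = 1, and the invariant factors of ∂_1 are all 1, so H_0 = Z.
  H_1: rank ker ∂_1 − rank ∂_2 = (5 − 4) − 0 = 1, and there is no ∂_2, so H_1 = Z.

As a check, the Euler characteristic is 5 − 5 = 0, which agrees with 1 − 1 = 0.
(K is a triangulation of the circle S^1.)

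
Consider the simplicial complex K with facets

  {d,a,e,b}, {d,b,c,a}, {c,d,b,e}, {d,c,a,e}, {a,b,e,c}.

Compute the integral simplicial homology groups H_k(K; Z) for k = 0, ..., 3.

Order the vertices as a < b < c < d < e. Listing each simplex with vertices in this order, K has dimension 3 with simplices:

  0-simplices (5): a, b, c, d, e
  1-simplices (10): ab, ac, ad, ae, bc, bd, be, cd, ce, de
  2-simplices (10): abc, abd, abe, acd, ace, ade, bcd, bce, bde, cde
  3-simplices (5): abcd, abce, abde, acde, bcde

giving chain groups C_0 ≅ Z^5, C_1 ≅ Z^10, C_2 ≅ Z^10, C_3 ≅ Z^5.

Boundary ∂_1: C_1 → C_0 maps an edge to its endpoints' difference, ∂[p,q] = q − p.
The 5×10 boundary matrix has rank 4 and Smith normal form diag(1,1,1,1).

Boundary ∂_2: C_2 → C_1 acts by ∂[p,q,r] = [q,r] − [p,r] + [p,q]. For instance
  ∂bde = de − be + bd,
  ∂cde = de − ce + cd.
The 10×10 boundary matrix has rank 6 and Smith normal form diag(1,1,1,1,1,1).

∂_3: C_3 → C_2 sends each 3-simplex σ to the alternating sum Σ_i (−1)^i (σ with its i-th vertex removed). For instance
  ∂abcd = bcd − acd + abd − abc,
  ∂bcde = cde − bde + bce − bcd.
The 10×5 boundary matrix has rank 4 and Smith normal form diag(1,1,1,1).

From H_k ≅ ker(∂_k) / im(∂_{k+1}) we obtain:

  H_0: rank C_0 − rank ∂_1 = 5 − 4 = 1, and the invariant factors of ∂_1 are all 1, so H_0 = Z.
  H_1: rank ker ∂_1 − rank ∂_2 = (10 − 4) − 6 = 0, and the invariant factors of ∂_2 are all 1, so H_1 = 0.
  H_2: rank ker ∂_2 − rank ∂_3 = (10 − 6) − 4 = 0, and the invariant factors of ∂_3 are all 1, so H_2 = 0.
  H_3: rank ker ∂_3 − rank ∂_4 = (5 − 4) − 0 = 1, and there is no ∂_4, so H_3 = Z.

H_0 = Z,  H_1 = 0,  H_2 = 0,  H_3 = Z.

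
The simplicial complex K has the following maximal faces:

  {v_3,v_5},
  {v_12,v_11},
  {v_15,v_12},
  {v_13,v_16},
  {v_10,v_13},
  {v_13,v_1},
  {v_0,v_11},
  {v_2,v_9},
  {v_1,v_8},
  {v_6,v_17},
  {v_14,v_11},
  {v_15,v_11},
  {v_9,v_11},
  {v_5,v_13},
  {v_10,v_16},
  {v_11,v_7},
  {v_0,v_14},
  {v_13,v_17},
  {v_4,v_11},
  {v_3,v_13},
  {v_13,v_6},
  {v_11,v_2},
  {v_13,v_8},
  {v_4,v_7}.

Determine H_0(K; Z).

Fix the vertex order v_0 < v_1 < v_2 < v_3 < v_4 < v_5 < v_6 < v_7 < v_8 < v_9 < v_10 < v_11 < v_12 < v_13 < v_14 < v_15 < v_16 < v_17 and write every simplex with vertices in increasing order. Then dim K = 1 and the simplices of K are:

  0-simplices (18): [v_0], [v_1], [v_2], [v_3], [v_4], [v_5], [v_6], [v_7], [v_8], [v_9], [v_10], [v_11], [v_12], [v_13], [v_14], [v_15], [v_16], [v_17]
  1-simplices (24): (24 of them)

giving chain groups C_0 ≅ Z^18, C_1 ≅ Z^24.

∂_1: C_1 → C_0 sends each edge [p,q] (with p < q) to q − p.
This gives a 18×24 integer matrix of rank 16; reducing to Smith normal form yields diagonal entries (1,1,1,1,1,1,1,1,1,1,1,1,1,1,1,1).

Reading off H_k = ker ∂_k / im ∂_{k+1}:

  H_0: rank C_0 − rank ∂_1 = 18 − 16 = 2, and the invariant factors of ∂_1 are all 1, so H_0 ≅ Z^2.

H_0 = Z^2.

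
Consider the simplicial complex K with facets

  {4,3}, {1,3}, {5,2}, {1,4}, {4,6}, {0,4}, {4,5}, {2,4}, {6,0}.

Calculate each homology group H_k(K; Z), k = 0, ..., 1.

H_0 ≅ Z,  H_1 ≅ Z^3.

Order the vertices as 0 < 1 < 2 < 3 < 4 < 5 < 6. Listing each simplex with vertices in this order, K has dimension 1 with simplices:

  0-simplices (7): [0], [1], [2], [3], [4], [5], [6]
  1-simplices (9): [0,4], [0,6], [1,3], [1,4], [2,4], [2,5], [3,4], [4,5], [4,6]

so the chain groups are C_0 ≅ Z^7, C_1 ≅ Z^9.

The boundary map ∂_1: C_1 → C_0 maps an edge to its endpoints' difference, ∂[p,q] = q − p.
As a 7×9 matrix over Z this has rank 6, with invariant factors (1,1,1,1,1,1).

Computing H_k = (kernel of ∂_k) / (image of ∂_{k+1}):

  H_0: rank C_0 − rank ∂_1 = 7 − 6 = 1, and the invariant factors of ∂_1 are all 1, so H_0 = Z.
  H_1: rank ker ∂_1 − rank ∂_2 = (9 − 6) − 0 = 3, and there is no ∂_2, so H_1 = Z^3.

(K is a triangulation of a wedge of 3 circles.)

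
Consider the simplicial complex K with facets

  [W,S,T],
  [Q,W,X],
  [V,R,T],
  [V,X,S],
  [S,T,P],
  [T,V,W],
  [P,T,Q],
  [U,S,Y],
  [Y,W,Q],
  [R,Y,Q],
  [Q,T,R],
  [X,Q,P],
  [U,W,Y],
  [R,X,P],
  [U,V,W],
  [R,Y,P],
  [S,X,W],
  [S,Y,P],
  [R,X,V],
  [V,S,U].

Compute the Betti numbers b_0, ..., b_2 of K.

Order the vertices as P < Q < R < S < T < U < V < W < X < Y. Listing each simplex with vertices in this order, K has dimension 2 with simplices:

  0-simplices (10): P, Q, R, S, T, U, V, W, X, Y
  1-simplices (30): PQ, PR, PS, PT, PX, PY, QR, QT, QW, QX, QY, RT, RV, RX, RY, ST, SU, SV, SW, SX, SY, TV, TW, UV, UW, UY, VW, VX, WX, WY
  2-simplices (20): PQT, PQX, PRX, PRY, PST, PSY, QRT, QRY, QWX, QWY, RTV, RVX, STW, SUV, SUY, SVX, SWX, TVW, UVW, UWY

so the chain groups are C_0 ≅ Z^10, C_1 ≅ Z^30, C_2 ≅ Z^20.

Boundary ∂_1: C_1 → C_0 sends each edge [p,q] (with p < q) to q − p.
The resulting 10×30 matrix has rank 9, and its Smith normal form has invariant factors (1,1,1,1,1,1,1,1,1).

The boundary map ∂_2: C_2 → C_1 acts by ∂[p,q,r] = [q,r] − [p,r] + [p,q]. For instance
  ∂SUY = UY − SY + SU,
  ∂PRY = RY − PY + PR.
The 30×20 boundary matrix has rank 20 and Smith normal form diag(1,1,1,1,1,1,1,1,1,1,1,1,1,1,1,1,1,1,1,2).

Reading off H_k = ker ∂_k / im ∂_{k+1}:

  H_0: rank C_0 − rank ∂_1 = 10 − 9 = 1, and the invariant factors of ∂_1 are all 1, so H_0 = Z.
  H_1: rank ker ∂_1 − rank ∂_2 = (30 − 9) − 20 = 1, and ∂_2 has invariant factor 2 > 1, so H_1 = Z × Z/2.
  H_2: rank ker ∂_2 − rank ∂_3 = (20 − 20) − 0 = 0, and there is no ∂_3, so H_2 = 0.

Hence the Betti numbers are b_0 = 1, b_1 = 1, b_2 = 0.

b_0 = 1, b_1 = 1, b_2 = 0.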